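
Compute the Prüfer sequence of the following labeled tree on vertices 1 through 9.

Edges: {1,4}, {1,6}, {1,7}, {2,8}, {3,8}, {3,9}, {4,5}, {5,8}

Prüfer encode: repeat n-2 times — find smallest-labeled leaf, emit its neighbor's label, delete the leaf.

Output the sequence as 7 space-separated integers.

Answer: 8 1 1 4 5 8 3

Derivation:
Step 1: leaves = {2,6,7,9}. Remove smallest leaf 2, emit neighbor 8.
Step 2: leaves = {6,7,9}. Remove smallest leaf 6, emit neighbor 1.
Step 3: leaves = {7,9}. Remove smallest leaf 7, emit neighbor 1.
Step 4: leaves = {1,9}. Remove smallest leaf 1, emit neighbor 4.
Step 5: leaves = {4,9}. Remove smallest leaf 4, emit neighbor 5.
Step 6: leaves = {5,9}. Remove smallest leaf 5, emit neighbor 8.
Step 7: leaves = {8,9}. Remove smallest leaf 8, emit neighbor 3.
Done: 2 vertices remain (3, 9). Sequence = [8 1 1 4 5 8 3]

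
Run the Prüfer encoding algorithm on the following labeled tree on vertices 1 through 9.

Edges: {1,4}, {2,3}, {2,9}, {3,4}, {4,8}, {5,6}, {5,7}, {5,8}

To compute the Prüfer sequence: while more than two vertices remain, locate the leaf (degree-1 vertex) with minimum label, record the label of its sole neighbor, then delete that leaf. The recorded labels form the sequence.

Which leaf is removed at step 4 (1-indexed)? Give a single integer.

Answer: 5

Derivation:
Step 1: current leaves = {1,6,7,9}. Remove leaf 1 (neighbor: 4).
Step 2: current leaves = {6,7,9}. Remove leaf 6 (neighbor: 5).
Step 3: current leaves = {7,9}. Remove leaf 7 (neighbor: 5).
Step 4: current leaves = {5,9}. Remove leaf 5 (neighbor: 8).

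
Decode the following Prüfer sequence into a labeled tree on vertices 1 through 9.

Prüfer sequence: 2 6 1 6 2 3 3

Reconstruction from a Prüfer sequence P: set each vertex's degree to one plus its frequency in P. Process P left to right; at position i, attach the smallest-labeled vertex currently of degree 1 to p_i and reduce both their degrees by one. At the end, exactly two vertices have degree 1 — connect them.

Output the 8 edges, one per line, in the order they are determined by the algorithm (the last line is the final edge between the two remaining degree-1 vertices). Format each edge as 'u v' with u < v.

Initial degrees: {1:2, 2:3, 3:3, 4:1, 5:1, 6:3, 7:1, 8:1, 9:1}
Step 1: smallest deg-1 vertex = 4, p_1 = 2. Add edge {2,4}. Now deg[4]=0, deg[2]=2.
Step 2: smallest deg-1 vertex = 5, p_2 = 6. Add edge {5,6}. Now deg[5]=0, deg[6]=2.
Step 3: smallest deg-1 vertex = 7, p_3 = 1. Add edge {1,7}. Now deg[7]=0, deg[1]=1.
Step 4: smallest deg-1 vertex = 1, p_4 = 6. Add edge {1,6}. Now deg[1]=0, deg[6]=1.
Step 5: smallest deg-1 vertex = 6, p_5 = 2. Add edge {2,6}. Now deg[6]=0, deg[2]=1.
Step 6: smallest deg-1 vertex = 2, p_6 = 3. Add edge {2,3}. Now deg[2]=0, deg[3]=2.
Step 7: smallest deg-1 vertex = 8, p_7 = 3. Add edge {3,8}. Now deg[8]=0, deg[3]=1.
Final: two remaining deg-1 vertices are 3, 9. Add edge {3,9}.

Answer: 2 4
5 6
1 7
1 6
2 6
2 3
3 8
3 9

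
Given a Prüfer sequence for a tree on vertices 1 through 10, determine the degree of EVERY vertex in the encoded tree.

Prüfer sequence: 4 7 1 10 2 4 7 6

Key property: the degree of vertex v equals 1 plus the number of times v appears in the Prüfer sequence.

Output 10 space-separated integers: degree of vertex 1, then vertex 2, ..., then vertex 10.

p_1 = 4: count[4] becomes 1
p_2 = 7: count[7] becomes 1
p_3 = 1: count[1] becomes 1
p_4 = 10: count[10] becomes 1
p_5 = 2: count[2] becomes 1
p_6 = 4: count[4] becomes 2
p_7 = 7: count[7] becomes 2
p_8 = 6: count[6] becomes 1
Degrees (1 + count): deg[1]=1+1=2, deg[2]=1+1=2, deg[3]=1+0=1, deg[4]=1+2=3, deg[5]=1+0=1, deg[6]=1+1=2, deg[7]=1+2=3, deg[8]=1+0=1, deg[9]=1+0=1, deg[10]=1+1=2

Answer: 2 2 1 3 1 2 3 1 1 2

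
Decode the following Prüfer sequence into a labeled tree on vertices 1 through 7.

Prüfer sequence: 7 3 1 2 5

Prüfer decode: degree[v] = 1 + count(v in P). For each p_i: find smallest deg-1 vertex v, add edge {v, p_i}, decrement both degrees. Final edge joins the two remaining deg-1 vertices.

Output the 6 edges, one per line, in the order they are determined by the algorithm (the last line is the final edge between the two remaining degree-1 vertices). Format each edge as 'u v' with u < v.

Answer: 4 7
3 6
1 3
1 2
2 5
5 7

Derivation:
Initial degrees: {1:2, 2:2, 3:2, 4:1, 5:2, 6:1, 7:2}
Step 1: smallest deg-1 vertex = 4, p_1 = 7. Add edge {4,7}. Now deg[4]=0, deg[7]=1.
Step 2: smallest deg-1 vertex = 6, p_2 = 3. Add edge {3,6}. Now deg[6]=0, deg[3]=1.
Step 3: smallest deg-1 vertex = 3, p_3 = 1. Add edge {1,3}. Now deg[3]=0, deg[1]=1.
Step 4: smallest deg-1 vertex = 1, p_4 = 2. Add edge {1,2}. Now deg[1]=0, deg[2]=1.
Step 5: smallest deg-1 vertex = 2, p_5 = 5. Add edge {2,5}. Now deg[2]=0, deg[5]=1.
Final: two remaining deg-1 vertices are 5, 7. Add edge {5,7}.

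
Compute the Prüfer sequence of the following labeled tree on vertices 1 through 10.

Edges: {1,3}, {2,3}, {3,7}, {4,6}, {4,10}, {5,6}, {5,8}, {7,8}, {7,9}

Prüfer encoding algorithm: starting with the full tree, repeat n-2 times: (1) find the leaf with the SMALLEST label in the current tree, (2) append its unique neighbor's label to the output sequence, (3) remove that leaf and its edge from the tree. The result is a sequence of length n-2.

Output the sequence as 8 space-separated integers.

Answer: 3 3 7 7 8 5 6 4

Derivation:
Step 1: leaves = {1,2,9,10}. Remove smallest leaf 1, emit neighbor 3.
Step 2: leaves = {2,9,10}. Remove smallest leaf 2, emit neighbor 3.
Step 3: leaves = {3,9,10}. Remove smallest leaf 3, emit neighbor 7.
Step 4: leaves = {9,10}. Remove smallest leaf 9, emit neighbor 7.
Step 5: leaves = {7,10}. Remove smallest leaf 7, emit neighbor 8.
Step 6: leaves = {8,10}. Remove smallest leaf 8, emit neighbor 5.
Step 7: leaves = {5,10}. Remove smallest leaf 5, emit neighbor 6.
Step 8: leaves = {6,10}. Remove smallest leaf 6, emit neighbor 4.
Done: 2 vertices remain (4, 10). Sequence = [3 3 7 7 8 5 6 4]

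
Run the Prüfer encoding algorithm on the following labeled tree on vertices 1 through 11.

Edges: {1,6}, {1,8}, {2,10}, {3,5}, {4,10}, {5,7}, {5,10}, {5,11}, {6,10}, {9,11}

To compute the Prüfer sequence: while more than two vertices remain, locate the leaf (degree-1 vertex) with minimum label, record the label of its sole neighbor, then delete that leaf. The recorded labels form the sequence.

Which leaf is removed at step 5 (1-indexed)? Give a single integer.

Answer: 8

Derivation:
Step 1: current leaves = {2,3,4,7,8,9}. Remove leaf 2 (neighbor: 10).
Step 2: current leaves = {3,4,7,8,9}. Remove leaf 3 (neighbor: 5).
Step 3: current leaves = {4,7,8,9}. Remove leaf 4 (neighbor: 10).
Step 4: current leaves = {7,8,9}. Remove leaf 7 (neighbor: 5).
Step 5: current leaves = {8,9}. Remove leaf 8 (neighbor: 1).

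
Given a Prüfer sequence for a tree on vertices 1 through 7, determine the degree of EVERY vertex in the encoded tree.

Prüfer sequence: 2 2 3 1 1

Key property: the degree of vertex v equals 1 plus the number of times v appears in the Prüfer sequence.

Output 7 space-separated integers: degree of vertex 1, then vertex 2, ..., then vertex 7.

Answer: 3 3 2 1 1 1 1

Derivation:
p_1 = 2: count[2] becomes 1
p_2 = 2: count[2] becomes 2
p_3 = 3: count[3] becomes 1
p_4 = 1: count[1] becomes 1
p_5 = 1: count[1] becomes 2
Degrees (1 + count): deg[1]=1+2=3, deg[2]=1+2=3, deg[3]=1+1=2, deg[4]=1+0=1, deg[5]=1+0=1, deg[6]=1+0=1, deg[7]=1+0=1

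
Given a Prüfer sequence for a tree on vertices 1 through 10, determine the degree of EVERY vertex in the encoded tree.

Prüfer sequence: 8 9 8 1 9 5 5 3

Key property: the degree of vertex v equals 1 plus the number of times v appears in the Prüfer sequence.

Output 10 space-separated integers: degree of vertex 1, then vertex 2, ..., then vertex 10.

p_1 = 8: count[8] becomes 1
p_2 = 9: count[9] becomes 1
p_3 = 8: count[8] becomes 2
p_4 = 1: count[1] becomes 1
p_5 = 9: count[9] becomes 2
p_6 = 5: count[5] becomes 1
p_7 = 5: count[5] becomes 2
p_8 = 3: count[3] becomes 1
Degrees (1 + count): deg[1]=1+1=2, deg[2]=1+0=1, deg[3]=1+1=2, deg[4]=1+0=1, deg[5]=1+2=3, deg[6]=1+0=1, deg[7]=1+0=1, deg[8]=1+2=3, deg[9]=1+2=3, deg[10]=1+0=1

Answer: 2 1 2 1 3 1 1 3 3 1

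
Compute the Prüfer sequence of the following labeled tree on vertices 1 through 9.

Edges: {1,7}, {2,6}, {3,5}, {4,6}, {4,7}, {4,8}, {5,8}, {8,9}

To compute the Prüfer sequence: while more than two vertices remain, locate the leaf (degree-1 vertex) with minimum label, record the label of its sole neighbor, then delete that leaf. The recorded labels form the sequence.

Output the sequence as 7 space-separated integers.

Answer: 7 6 5 8 4 4 8

Derivation:
Step 1: leaves = {1,2,3,9}. Remove smallest leaf 1, emit neighbor 7.
Step 2: leaves = {2,3,7,9}. Remove smallest leaf 2, emit neighbor 6.
Step 3: leaves = {3,6,7,9}. Remove smallest leaf 3, emit neighbor 5.
Step 4: leaves = {5,6,7,9}. Remove smallest leaf 5, emit neighbor 8.
Step 5: leaves = {6,7,9}. Remove smallest leaf 6, emit neighbor 4.
Step 6: leaves = {7,9}. Remove smallest leaf 7, emit neighbor 4.
Step 7: leaves = {4,9}. Remove smallest leaf 4, emit neighbor 8.
Done: 2 vertices remain (8, 9). Sequence = [7 6 5 8 4 4 8]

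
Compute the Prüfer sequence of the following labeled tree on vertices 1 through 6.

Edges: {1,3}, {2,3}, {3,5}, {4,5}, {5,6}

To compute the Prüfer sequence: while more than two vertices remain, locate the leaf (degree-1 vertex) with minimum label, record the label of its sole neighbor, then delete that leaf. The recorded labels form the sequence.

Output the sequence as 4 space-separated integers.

Answer: 3 3 5 5

Derivation:
Step 1: leaves = {1,2,4,6}. Remove smallest leaf 1, emit neighbor 3.
Step 2: leaves = {2,4,6}. Remove smallest leaf 2, emit neighbor 3.
Step 3: leaves = {3,4,6}. Remove smallest leaf 3, emit neighbor 5.
Step 4: leaves = {4,6}. Remove smallest leaf 4, emit neighbor 5.
Done: 2 vertices remain (5, 6). Sequence = [3 3 5 5]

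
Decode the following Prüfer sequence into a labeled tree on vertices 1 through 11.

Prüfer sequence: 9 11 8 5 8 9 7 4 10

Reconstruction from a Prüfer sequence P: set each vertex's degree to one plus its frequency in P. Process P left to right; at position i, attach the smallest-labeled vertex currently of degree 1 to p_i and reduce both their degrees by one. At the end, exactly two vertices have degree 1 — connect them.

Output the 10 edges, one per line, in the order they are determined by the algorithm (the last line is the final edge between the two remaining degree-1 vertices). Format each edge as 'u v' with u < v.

Initial degrees: {1:1, 2:1, 3:1, 4:2, 5:2, 6:1, 7:2, 8:3, 9:3, 10:2, 11:2}
Step 1: smallest deg-1 vertex = 1, p_1 = 9. Add edge {1,9}. Now deg[1]=0, deg[9]=2.
Step 2: smallest deg-1 vertex = 2, p_2 = 11. Add edge {2,11}. Now deg[2]=0, deg[11]=1.
Step 3: smallest deg-1 vertex = 3, p_3 = 8. Add edge {3,8}. Now deg[3]=0, deg[8]=2.
Step 4: smallest deg-1 vertex = 6, p_4 = 5. Add edge {5,6}. Now deg[6]=0, deg[5]=1.
Step 5: smallest deg-1 vertex = 5, p_5 = 8. Add edge {5,8}. Now deg[5]=0, deg[8]=1.
Step 6: smallest deg-1 vertex = 8, p_6 = 9. Add edge {8,9}. Now deg[8]=0, deg[9]=1.
Step 7: smallest deg-1 vertex = 9, p_7 = 7. Add edge {7,9}. Now deg[9]=0, deg[7]=1.
Step 8: smallest deg-1 vertex = 7, p_8 = 4. Add edge {4,7}. Now deg[7]=0, deg[4]=1.
Step 9: smallest deg-1 vertex = 4, p_9 = 10. Add edge {4,10}. Now deg[4]=0, deg[10]=1.
Final: two remaining deg-1 vertices are 10, 11. Add edge {10,11}.

Answer: 1 9
2 11
3 8
5 6
5 8
8 9
7 9
4 7
4 10
10 11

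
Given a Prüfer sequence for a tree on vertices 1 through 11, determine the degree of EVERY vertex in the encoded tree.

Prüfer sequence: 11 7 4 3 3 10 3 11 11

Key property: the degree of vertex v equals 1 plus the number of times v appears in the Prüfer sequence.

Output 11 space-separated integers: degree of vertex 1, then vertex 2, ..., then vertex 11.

p_1 = 11: count[11] becomes 1
p_2 = 7: count[7] becomes 1
p_3 = 4: count[4] becomes 1
p_4 = 3: count[3] becomes 1
p_5 = 3: count[3] becomes 2
p_6 = 10: count[10] becomes 1
p_7 = 3: count[3] becomes 3
p_8 = 11: count[11] becomes 2
p_9 = 11: count[11] becomes 3
Degrees (1 + count): deg[1]=1+0=1, deg[2]=1+0=1, deg[3]=1+3=4, deg[4]=1+1=2, deg[5]=1+0=1, deg[6]=1+0=1, deg[7]=1+1=2, deg[8]=1+0=1, deg[9]=1+0=1, deg[10]=1+1=2, deg[11]=1+3=4

Answer: 1 1 4 2 1 1 2 1 1 2 4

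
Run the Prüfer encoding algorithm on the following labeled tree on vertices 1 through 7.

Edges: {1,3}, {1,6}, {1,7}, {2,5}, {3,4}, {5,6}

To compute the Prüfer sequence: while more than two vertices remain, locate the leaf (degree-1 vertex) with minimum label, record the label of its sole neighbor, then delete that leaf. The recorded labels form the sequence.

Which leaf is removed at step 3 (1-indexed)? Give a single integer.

Answer: 3

Derivation:
Step 1: current leaves = {2,4,7}. Remove leaf 2 (neighbor: 5).
Step 2: current leaves = {4,5,7}. Remove leaf 4 (neighbor: 3).
Step 3: current leaves = {3,5,7}. Remove leaf 3 (neighbor: 1).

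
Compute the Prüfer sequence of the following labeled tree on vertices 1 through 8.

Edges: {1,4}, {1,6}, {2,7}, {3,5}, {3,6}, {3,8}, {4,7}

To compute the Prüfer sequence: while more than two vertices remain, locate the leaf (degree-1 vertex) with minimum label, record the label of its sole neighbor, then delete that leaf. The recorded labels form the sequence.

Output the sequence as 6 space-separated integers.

Answer: 7 3 4 1 6 3

Derivation:
Step 1: leaves = {2,5,8}. Remove smallest leaf 2, emit neighbor 7.
Step 2: leaves = {5,7,8}. Remove smallest leaf 5, emit neighbor 3.
Step 3: leaves = {7,8}. Remove smallest leaf 7, emit neighbor 4.
Step 4: leaves = {4,8}. Remove smallest leaf 4, emit neighbor 1.
Step 5: leaves = {1,8}. Remove smallest leaf 1, emit neighbor 6.
Step 6: leaves = {6,8}. Remove smallest leaf 6, emit neighbor 3.
Done: 2 vertices remain (3, 8). Sequence = [7 3 4 1 6 3]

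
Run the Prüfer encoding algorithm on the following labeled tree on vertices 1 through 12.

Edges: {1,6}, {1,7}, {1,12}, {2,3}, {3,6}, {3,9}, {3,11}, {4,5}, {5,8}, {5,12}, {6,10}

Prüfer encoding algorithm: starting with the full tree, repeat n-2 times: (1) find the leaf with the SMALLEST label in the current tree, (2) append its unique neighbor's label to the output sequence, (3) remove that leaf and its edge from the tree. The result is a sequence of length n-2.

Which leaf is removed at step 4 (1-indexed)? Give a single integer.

Step 1: current leaves = {2,4,7,8,9,10,11}. Remove leaf 2 (neighbor: 3).
Step 2: current leaves = {4,7,8,9,10,11}. Remove leaf 4 (neighbor: 5).
Step 3: current leaves = {7,8,9,10,11}. Remove leaf 7 (neighbor: 1).
Step 4: current leaves = {8,9,10,11}. Remove leaf 8 (neighbor: 5).

Answer: 8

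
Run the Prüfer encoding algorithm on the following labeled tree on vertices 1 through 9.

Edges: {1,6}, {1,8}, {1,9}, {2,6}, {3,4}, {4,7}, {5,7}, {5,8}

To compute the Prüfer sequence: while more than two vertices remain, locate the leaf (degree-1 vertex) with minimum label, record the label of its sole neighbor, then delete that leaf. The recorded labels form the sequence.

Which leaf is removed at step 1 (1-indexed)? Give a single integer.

Answer: 2

Derivation:
Step 1: current leaves = {2,3,9}. Remove leaf 2 (neighbor: 6).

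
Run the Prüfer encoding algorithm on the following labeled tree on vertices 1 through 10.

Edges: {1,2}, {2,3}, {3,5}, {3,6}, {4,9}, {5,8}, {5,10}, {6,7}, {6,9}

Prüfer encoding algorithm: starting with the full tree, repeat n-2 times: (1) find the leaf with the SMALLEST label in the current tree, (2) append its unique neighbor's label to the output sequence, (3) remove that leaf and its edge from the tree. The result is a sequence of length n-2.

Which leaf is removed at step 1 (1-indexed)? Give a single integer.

Answer: 1

Derivation:
Step 1: current leaves = {1,4,7,8,10}. Remove leaf 1 (neighbor: 2).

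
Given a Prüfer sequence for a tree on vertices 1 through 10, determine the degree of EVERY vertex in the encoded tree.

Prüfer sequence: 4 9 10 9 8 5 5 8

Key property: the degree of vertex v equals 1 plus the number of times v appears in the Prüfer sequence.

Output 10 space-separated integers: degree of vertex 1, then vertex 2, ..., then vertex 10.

p_1 = 4: count[4] becomes 1
p_2 = 9: count[9] becomes 1
p_3 = 10: count[10] becomes 1
p_4 = 9: count[9] becomes 2
p_5 = 8: count[8] becomes 1
p_6 = 5: count[5] becomes 1
p_7 = 5: count[5] becomes 2
p_8 = 8: count[8] becomes 2
Degrees (1 + count): deg[1]=1+0=1, deg[2]=1+0=1, deg[3]=1+0=1, deg[4]=1+1=2, deg[5]=1+2=3, deg[6]=1+0=1, deg[7]=1+0=1, deg[8]=1+2=3, deg[9]=1+2=3, deg[10]=1+1=2

Answer: 1 1 1 2 3 1 1 3 3 2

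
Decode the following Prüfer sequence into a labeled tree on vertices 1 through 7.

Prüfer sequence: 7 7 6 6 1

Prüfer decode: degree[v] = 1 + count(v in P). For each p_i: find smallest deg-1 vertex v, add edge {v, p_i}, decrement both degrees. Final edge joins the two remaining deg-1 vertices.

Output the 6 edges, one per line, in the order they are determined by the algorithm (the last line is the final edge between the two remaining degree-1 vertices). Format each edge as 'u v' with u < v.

Answer: 2 7
3 7
4 6
5 6
1 6
1 7

Derivation:
Initial degrees: {1:2, 2:1, 3:1, 4:1, 5:1, 6:3, 7:3}
Step 1: smallest deg-1 vertex = 2, p_1 = 7. Add edge {2,7}. Now deg[2]=0, deg[7]=2.
Step 2: smallest deg-1 vertex = 3, p_2 = 7. Add edge {3,7}. Now deg[3]=0, deg[7]=1.
Step 3: smallest deg-1 vertex = 4, p_3 = 6. Add edge {4,6}. Now deg[4]=0, deg[6]=2.
Step 4: smallest deg-1 vertex = 5, p_4 = 6. Add edge {5,6}. Now deg[5]=0, deg[6]=1.
Step 5: smallest deg-1 vertex = 6, p_5 = 1. Add edge {1,6}. Now deg[6]=0, deg[1]=1.
Final: two remaining deg-1 vertices are 1, 7. Add edge {1,7}.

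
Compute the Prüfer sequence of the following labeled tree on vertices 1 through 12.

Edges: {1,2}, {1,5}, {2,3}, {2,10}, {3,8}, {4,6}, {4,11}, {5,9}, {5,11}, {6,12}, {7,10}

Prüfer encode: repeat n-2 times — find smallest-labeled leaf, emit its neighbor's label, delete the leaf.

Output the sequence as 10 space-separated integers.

Step 1: leaves = {7,8,9,12}. Remove smallest leaf 7, emit neighbor 10.
Step 2: leaves = {8,9,10,12}. Remove smallest leaf 8, emit neighbor 3.
Step 3: leaves = {3,9,10,12}. Remove smallest leaf 3, emit neighbor 2.
Step 4: leaves = {9,10,12}. Remove smallest leaf 9, emit neighbor 5.
Step 5: leaves = {10,12}. Remove smallest leaf 10, emit neighbor 2.
Step 6: leaves = {2,12}. Remove smallest leaf 2, emit neighbor 1.
Step 7: leaves = {1,12}. Remove smallest leaf 1, emit neighbor 5.
Step 8: leaves = {5,12}. Remove smallest leaf 5, emit neighbor 11.
Step 9: leaves = {11,12}. Remove smallest leaf 11, emit neighbor 4.
Step 10: leaves = {4,12}. Remove smallest leaf 4, emit neighbor 6.
Done: 2 vertices remain (6, 12). Sequence = [10 3 2 5 2 1 5 11 4 6]

Answer: 10 3 2 5 2 1 5 11 4 6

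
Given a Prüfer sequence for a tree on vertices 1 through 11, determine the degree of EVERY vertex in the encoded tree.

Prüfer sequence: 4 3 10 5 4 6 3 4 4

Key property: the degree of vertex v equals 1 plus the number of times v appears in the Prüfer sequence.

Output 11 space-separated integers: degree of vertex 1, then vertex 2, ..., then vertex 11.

p_1 = 4: count[4] becomes 1
p_2 = 3: count[3] becomes 1
p_3 = 10: count[10] becomes 1
p_4 = 5: count[5] becomes 1
p_5 = 4: count[4] becomes 2
p_6 = 6: count[6] becomes 1
p_7 = 3: count[3] becomes 2
p_8 = 4: count[4] becomes 3
p_9 = 4: count[4] becomes 4
Degrees (1 + count): deg[1]=1+0=1, deg[2]=1+0=1, deg[3]=1+2=3, deg[4]=1+4=5, deg[5]=1+1=2, deg[6]=1+1=2, deg[7]=1+0=1, deg[8]=1+0=1, deg[9]=1+0=1, deg[10]=1+1=2, deg[11]=1+0=1

Answer: 1 1 3 5 2 2 1 1 1 2 1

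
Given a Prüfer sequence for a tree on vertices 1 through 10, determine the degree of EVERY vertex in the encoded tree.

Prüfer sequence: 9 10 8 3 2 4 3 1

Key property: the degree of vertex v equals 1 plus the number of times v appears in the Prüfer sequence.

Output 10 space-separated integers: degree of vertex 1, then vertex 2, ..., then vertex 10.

p_1 = 9: count[9] becomes 1
p_2 = 10: count[10] becomes 1
p_3 = 8: count[8] becomes 1
p_4 = 3: count[3] becomes 1
p_5 = 2: count[2] becomes 1
p_6 = 4: count[4] becomes 1
p_7 = 3: count[3] becomes 2
p_8 = 1: count[1] becomes 1
Degrees (1 + count): deg[1]=1+1=2, deg[2]=1+1=2, deg[3]=1+2=3, deg[4]=1+1=2, deg[5]=1+0=1, deg[6]=1+0=1, deg[7]=1+0=1, deg[8]=1+1=2, deg[9]=1+1=2, deg[10]=1+1=2

Answer: 2 2 3 2 1 1 1 2 2 2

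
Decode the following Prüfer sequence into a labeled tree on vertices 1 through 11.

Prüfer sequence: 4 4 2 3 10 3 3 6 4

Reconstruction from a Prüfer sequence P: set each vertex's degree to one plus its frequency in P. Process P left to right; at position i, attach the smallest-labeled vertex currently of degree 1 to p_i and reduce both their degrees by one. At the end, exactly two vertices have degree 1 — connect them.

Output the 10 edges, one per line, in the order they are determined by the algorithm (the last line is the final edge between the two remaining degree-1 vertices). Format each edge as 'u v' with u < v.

Initial degrees: {1:1, 2:2, 3:4, 4:4, 5:1, 6:2, 7:1, 8:1, 9:1, 10:2, 11:1}
Step 1: smallest deg-1 vertex = 1, p_1 = 4. Add edge {1,4}. Now deg[1]=0, deg[4]=3.
Step 2: smallest deg-1 vertex = 5, p_2 = 4. Add edge {4,5}. Now deg[5]=0, deg[4]=2.
Step 3: smallest deg-1 vertex = 7, p_3 = 2. Add edge {2,7}. Now deg[7]=0, deg[2]=1.
Step 4: smallest deg-1 vertex = 2, p_4 = 3. Add edge {2,3}. Now deg[2]=0, deg[3]=3.
Step 5: smallest deg-1 vertex = 8, p_5 = 10. Add edge {8,10}. Now deg[8]=0, deg[10]=1.
Step 6: smallest deg-1 vertex = 9, p_6 = 3. Add edge {3,9}. Now deg[9]=0, deg[3]=2.
Step 7: smallest deg-1 vertex = 10, p_7 = 3. Add edge {3,10}. Now deg[10]=0, deg[3]=1.
Step 8: smallest deg-1 vertex = 3, p_8 = 6. Add edge {3,6}. Now deg[3]=0, deg[6]=1.
Step 9: smallest deg-1 vertex = 6, p_9 = 4. Add edge {4,6}. Now deg[6]=0, deg[4]=1.
Final: two remaining deg-1 vertices are 4, 11. Add edge {4,11}.

Answer: 1 4
4 5
2 7
2 3
8 10
3 9
3 10
3 6
4 6
4 11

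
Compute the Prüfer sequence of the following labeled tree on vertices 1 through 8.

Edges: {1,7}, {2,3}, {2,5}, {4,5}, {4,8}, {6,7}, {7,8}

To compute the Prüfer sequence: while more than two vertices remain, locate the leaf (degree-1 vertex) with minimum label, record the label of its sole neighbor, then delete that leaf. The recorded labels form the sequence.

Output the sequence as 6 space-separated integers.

Step 1: leaves = {1,3,6}. Remove smallest leaf 1, emit neighbor 7.
Step 2: leaves = {3,6}. Remove smallest leaf 3, emit neighbor 2.
Step 3: leaves = {2,6}. Remove smallest leaf 2, emit neighbor 5.
Step 4: leaves = {5,6}. Remove smallest leaf 5, emit neighbor 4.
Step 5: leaves = {4,6}. Remove smallest leaf 4, emit neighbor 8.
Step 6: leaves = {6,8}. Remove smallest leaf 6, emit neighbor 7.
Done: 2 vertices remain (7, 8). Sequence = [7 2 5 4 8 7]

Answer: 7 2 5 4 8 7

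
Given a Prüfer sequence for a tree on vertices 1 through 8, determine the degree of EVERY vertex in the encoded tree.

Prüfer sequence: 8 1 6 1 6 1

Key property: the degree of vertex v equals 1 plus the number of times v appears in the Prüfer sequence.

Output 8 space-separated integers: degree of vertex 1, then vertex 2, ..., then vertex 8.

Answer: 4 1 1 1 1 3 1 2

Derivation:
p_1 = 8: count[8] becomes 1
p_2 = 1: count[1] becomes 1
p_3 = 6: count[6] becomes 1
p_4 = 1: count[1] becomes 2
p_5 = 6: count[6] becomes 2
p_6 = 1: count[1] becomes 3
Degrees (1 + count): deg[1]=1+3=4, deg[2]=1+0=1, deg[3]=1+0=1, deg[4]=1+0=1, deg[5]=1+0=1, deg[6]=1+2=3, deg[7]=1+0=1, deg[8]=1+1=2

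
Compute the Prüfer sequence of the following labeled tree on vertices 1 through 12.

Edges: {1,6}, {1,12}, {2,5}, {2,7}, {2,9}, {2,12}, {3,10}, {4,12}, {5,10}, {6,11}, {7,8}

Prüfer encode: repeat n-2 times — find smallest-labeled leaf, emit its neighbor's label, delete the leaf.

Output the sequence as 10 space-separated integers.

Step 1: leaves = {3,4,8,9,11}. Remove smallest leaf 3, emit neighbor 10.
Step 2: leaves = {4,8,9,10,11}. Remove smallest leaf 4, emit neighbor 12.
Step 3: leaves = {8,9,10,11}. Remove smallest leaf 8, emit neighbor 7.
Step 4: leaves = {7,9,10,11}. Remove smallest leaf 7, emit neighbor 2.
Step 5: leaves = {9,10,11}. Remove smallest leaf 9, emit neighbor 2.
Step 6: leaves = {10,11}. Remove smallest leaf 10, emit neighbor 5.
Step 7: leaves = {5,11}. Remove smallest leaf 5, emit neighbor 2.
Step 8: leaves = {2,11}. Remove smallest leaf 2, emit neighbor 12.
Step 9: leaves = {11,12}. Remove smallest leaf 11, emit neighbor 6.
Step 10: leaves = {6,12}. Remove smallest leaf 6, emit neighbor 1.
Done: 2 vertices remain (1, 12). Sequence = [10 12 7 2 2 5 2 12 6 1]

Answer: 10 12 7 2 2 5 2 12 6 1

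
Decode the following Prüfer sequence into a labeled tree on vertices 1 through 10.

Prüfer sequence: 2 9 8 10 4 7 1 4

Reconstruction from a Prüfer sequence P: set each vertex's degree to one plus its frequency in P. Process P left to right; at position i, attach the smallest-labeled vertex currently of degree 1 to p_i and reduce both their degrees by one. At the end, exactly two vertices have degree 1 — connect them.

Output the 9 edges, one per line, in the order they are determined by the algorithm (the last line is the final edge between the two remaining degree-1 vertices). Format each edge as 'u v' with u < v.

Initial degrees: {1:2, 2:2, 3:1, 4:3, 5:1, 6:1, 7:2, 8:2, 9:2, 10:2}
Step 1: smallest deg-1 vertex = 3, p_1 = 2. Add edge {2,3}. Now deg[3]=0, deg[2]=1.
Step 2: smallest deg-1 vertex = 2, p_2 = 9. Add edge {2,9}. Now deg[2]=0, deg[9]=1.
Step 3: smallest deg-1 vertex = 5, p_3 = 8. Add edge {5,8}. Now deg[5]=0, deg[8]=1.
Step 4: smallest deg-1 vertex = 6, p_4 = 10. Add edge {6,10}. Now deg[6]=0, deg[10]=1.
Step 5: smallest deg-1 vertex = 8, p_5 = 4. Add edge {4,8}. Now deg[8]=0, deg[4]=2.
Step 6: smallest deg-1 vertex = 9, p_6 = 7. Add edge {7,9}. Now deg[9]=0, deg[7]=1.
Step 7: smallest deg-1 vertex = 7, p_7 = 1. Add edge {1,7}. Now deg[7]=0, deg[1]=1.
Step 8: smallest deg-1 vertex = 1, p_8 = 4. Add edge {1,4}. Now deg[1]=0, deg[4]=1.
Final: two remaining deg-1 vertices are 4, 10. Add edge {4,10}.

Answer: 2 3
2 9
5 8
6 10
4 8
7 9
1 7
1 4
4 10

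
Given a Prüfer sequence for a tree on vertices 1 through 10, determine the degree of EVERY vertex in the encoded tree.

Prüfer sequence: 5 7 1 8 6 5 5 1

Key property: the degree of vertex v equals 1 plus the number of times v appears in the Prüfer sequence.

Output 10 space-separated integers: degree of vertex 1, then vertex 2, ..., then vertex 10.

Answer: 3 1 1 1 4 2 2 2 1 1

Derivation:
p_1 = 5: count[5] becomes 1
p_2 = 7: count[7] becomes 1
p_3 = 1: count[1] becomes 1
p_4 = 8: count[8] becomes 1
p_5 = 6: count[6] becomes 1
p_6 = 5: count[5] becomes 2
p_7 = 5: count[5] becomes 3
p_8 = 1: count[1] becomes 2
Degrees (1 + count): deg[1]=1+2=3, deg[2]=1+0=1, deg[3]=1+0=1, deg[4]=1+0=1, deg[5]=1+3=4, deg[6]=1+1=2, deg[7]=1+1=2, deg[8]=1+1=2, deg[9]=1+0=1, deg[10]=1+0=1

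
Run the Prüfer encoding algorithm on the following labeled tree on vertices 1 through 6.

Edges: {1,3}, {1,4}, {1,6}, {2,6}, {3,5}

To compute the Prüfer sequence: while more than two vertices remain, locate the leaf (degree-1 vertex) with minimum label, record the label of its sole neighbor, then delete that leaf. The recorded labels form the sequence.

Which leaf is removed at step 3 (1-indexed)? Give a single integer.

Answer: 5

Derivation:
Step 1: current leaves = {2,4,5}. Remove leaf 2 (neighbor: 6).
Step 2: current leaves = {4,5,6}. Remove leaf 4 (neighbor: 1).
Step 3: current leaves = {5,6}. Remove leaf 5 (neighbor: 3).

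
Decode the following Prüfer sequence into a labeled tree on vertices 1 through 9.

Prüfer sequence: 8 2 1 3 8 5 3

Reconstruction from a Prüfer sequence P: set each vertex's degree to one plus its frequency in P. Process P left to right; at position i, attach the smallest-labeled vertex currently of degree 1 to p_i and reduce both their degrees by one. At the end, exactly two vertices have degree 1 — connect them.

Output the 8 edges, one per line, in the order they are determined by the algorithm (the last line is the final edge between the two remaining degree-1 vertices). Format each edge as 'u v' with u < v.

Initial degrees: {1:2, 2:2, 3:3, 4:1, 5:2, 6:1, 7:1, 8:3, 9:1}
Step 1: smallest deg-1 vertex = 4, p_1 = 8. Add edge {4,8}. Now deg[4]=0, deg[8]=2.
Step 2: smallest deg-1 vertex = 6, p_2 = 2. Add edge {2,6}. Now deg[6]=0, deg[2]=1.
Step 3: smallest deg-1 vertex = 2, p_3 = 1. Add edge {1,2}. Now deg[2]=0, deg[1]=1.
Step 4: smallest deg-1 vertex = 1, p_4 = 3. Add edge {1,3}. Now deg[1]=0, deg[3]=2.
Step 5: smallest deg-1 vertex = 7, p_5 = 8. Add edge {7,8}. Now deg[7]=0, deg[8]=1.
Step 6: smallest deg-1 vertex = 8, p_6 = 5. Add edge {5,8}. Now deg[8]=0, deg[5]=1.
Step 7: smallest deg-1 vertex = 5, p_7 = 3. Add edge {3,5}. Now deg[5]=0, deg[3]=1.
Final: two remaining deg-1 vertices are 3, 9. Add edge {3,9}.

Answer: 4 8
2 6
1 2
1 3
7 8
5 8
3 5
3 9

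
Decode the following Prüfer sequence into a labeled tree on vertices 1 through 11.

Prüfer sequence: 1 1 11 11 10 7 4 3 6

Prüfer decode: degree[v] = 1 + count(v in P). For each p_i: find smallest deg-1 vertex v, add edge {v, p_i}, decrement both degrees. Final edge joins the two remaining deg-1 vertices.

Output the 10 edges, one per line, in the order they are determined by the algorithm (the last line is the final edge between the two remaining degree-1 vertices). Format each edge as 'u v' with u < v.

Initial degrees: {1:3, 2:1, 3:2, 4:2, 5:1, 6:2, 7:2, 8:1, 9:1, 10:2, 11:3}
Step 1: smallest deg-1 vertex = 2, p_1 = 1. Add edge {1,2}. Now deg[2]=0, deg[1]=2.
Step 2: smallest deg-1 vertex = 5, p_2 = 1. Add edge {1,5}. Now deg[5]=0, deg[1]=1.
Step 3: smallest deg-1 vertex = 1, p_3 = 11. Add edge {1,11}. Now deg[1]=0, deg[11]=2.
Step 4: smallest deg-1 vertex = 8, p_4 = 11. Add edge {8,11}. Now deg[8]=0, deg[11]=1.
Step 5: smallest deg-1 vertex = 9, p_5 = 10. Add edge {9,10}. Now deg[9]=0, deg[10]=1.
Step 6: smallest deg-1 vertex = 10, p_6 = 7. Add edge {7,10}. Now deg[10]=0, deg[7]=1.
Step 7: smallest deg-1 vertex = 7, p_7 = 4. Add edge {4,7}. Now deg[7]=0, deg[4]=1.
Step 8: smallest deg-1 vertex = 4, p_8 = 3. Add edge {3,4}. Now deg[4]=0, deg[3]=1.
Step 9: smallest deg-1 vertex = 3, p_9 = 6. Add edge {3,6}. Now deg[3]=0, deg[6]=1.
Final: two remaining deg-1 vertices are 6, 11. Add edge {6,11}.

Answer: 1 2
1 5
1 11
8 11
9 10
7 10
4 7
3 4
3 6
6 11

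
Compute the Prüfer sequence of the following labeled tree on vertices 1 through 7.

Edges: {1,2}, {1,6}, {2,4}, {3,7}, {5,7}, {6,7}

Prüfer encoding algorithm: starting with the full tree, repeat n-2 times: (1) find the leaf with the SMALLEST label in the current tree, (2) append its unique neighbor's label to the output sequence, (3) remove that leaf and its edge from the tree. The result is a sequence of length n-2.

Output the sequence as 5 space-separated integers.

Step 1: leaves = {3,4,5}. Remove smallest leaf 3, emit neighbor 7.
Step 2: leaves = {4,5}. Remove smallest leaf 4, emit neighbor 2.
Step 3: leaves = {2,5}. Remove smallest leaf 2, emit neighbor 1.
Step 4: leaves = {1,5}. Remove smallest leaf 1, emit neighbor 6.
Step 5: leaves = {5,6}. Remove smallest leaf 5, emit neighbor 7.
Done: 2 vertices remain (6, 7). Sequence = [7 2 1 6 7]

Answer: 7 2 1 6 7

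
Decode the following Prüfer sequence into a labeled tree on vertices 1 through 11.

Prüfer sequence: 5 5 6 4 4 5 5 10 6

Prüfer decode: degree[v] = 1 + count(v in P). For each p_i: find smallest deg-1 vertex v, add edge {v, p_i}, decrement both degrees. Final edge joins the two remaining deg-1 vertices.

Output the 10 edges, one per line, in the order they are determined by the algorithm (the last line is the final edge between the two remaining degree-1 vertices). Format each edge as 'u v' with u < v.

Answer: 1 5
2 5
3 6
4 7
4 8
4 5
5 9
5 10
6 10
6 11

Derivation:
Initial degrees: {1:1, 2:1, 3:1, 4:3, 5:5, 6:3, 7:1, 8:1, 9:1, 10:2, 11:1}
Step 1: smallest deg-1 vertex = 1, p_1 = 5. Add edge {1,5}. Now deg[1]=0, deg[5]=4.
Step 2: smallest deg-1 vertex = 2, p_2 = 5. Add edge {2,5}. Now deg[2]=0, deg[5]=3.
Step 3: smallest deg-1 vertex = 3, p_3 = 6. Add edge {3,6}. Now deg[3]=0, deg[6]=2.
Step 4: smallest deg-1 vertex = 7, p_4 = 4. Add edge {4,7}. Now deg[7]=0, deg[4]=2.
Step 5: smallest deg-1 vertex = 8, p_5 = 4. Add edge {4,8}. Now deg[8]=0, deg[4]=1.
Step 6: smallest deg-1 vertex = 4, p_6 = 5. Add edge {4,5}. Now deg[4]=0, deg[5]=2.
Step 7: smallest deg-1 vertex = 9, p_7 = 5. Add edge {5,9}. Now deg[9]=0, deg[5]=1.
Step 8: smallest deg-1 vertex = 5, p_8 = 10. Add edge {5,10}. Now deg[5]=0, deg[10]=1.
Step 9: smallest deg-1 vertex = 10, p_9 = 6. Add edge {6,10}. Now deg[10]=0, deg[6]=1.
Final: two remaining deg-1 vertices are 6, 11. Add edge {6,11}.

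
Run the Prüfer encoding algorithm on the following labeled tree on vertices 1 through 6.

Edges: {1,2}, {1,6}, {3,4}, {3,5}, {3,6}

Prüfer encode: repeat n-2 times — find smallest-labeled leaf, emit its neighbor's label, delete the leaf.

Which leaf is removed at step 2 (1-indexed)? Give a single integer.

Step 1: current leaves = {2,4,5}. Remove leaf 2 (neighbor: 1).
Step 2: current leaves = {1,4,5}. Remove leaf 1 (neighbor: 6).

Answer: 1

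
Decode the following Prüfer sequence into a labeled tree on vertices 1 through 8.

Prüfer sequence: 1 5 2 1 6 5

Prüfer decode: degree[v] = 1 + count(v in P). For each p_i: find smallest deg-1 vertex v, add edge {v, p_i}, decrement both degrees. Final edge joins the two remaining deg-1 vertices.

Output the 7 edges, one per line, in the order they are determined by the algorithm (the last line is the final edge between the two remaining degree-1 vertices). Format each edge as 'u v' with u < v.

Initial degrees: {1:3, 2:2, 3:1, 4:1, 5:3, 6:2, 7:1, 8:1}
Step 1: smallest deg-1 vertex = 3, p_1 = 1. Add edge {1,3}. Now deg[3]=0, deg[1]=2.
Step 2: smallest deg-1 vertex = 4, p_2 = 5. Add edge {4,5}. Now deg[4]=0, deg[5]=2.
Step 3: smallest deg-1 vertex = 7, p_3 = 2. Add edge {2,7}. Now deg[7]=0, deg[2]=1.
Step 4: smallest deg-1 vertex = 2, p_4 = 1. Add edge {1,2}. Now deg[2]=0, deg[1]=1.
Step 5: smallest deg-1 vertex = 1, p_5 = 6. Add edge {1,6}. Now deg[1]=0, deg[6]=1.
Step 6: smallest deg-1 vertex = 6, p_6 = 5. Add edge {5,6}. Now deg[6]=0, deg[5]=1.
Final: two remaining deg-1 vertices are 5, 8. Add edge {5,8}.

Answer: 1 3
4 5
2 7
1 2
1 6
5 6
5 8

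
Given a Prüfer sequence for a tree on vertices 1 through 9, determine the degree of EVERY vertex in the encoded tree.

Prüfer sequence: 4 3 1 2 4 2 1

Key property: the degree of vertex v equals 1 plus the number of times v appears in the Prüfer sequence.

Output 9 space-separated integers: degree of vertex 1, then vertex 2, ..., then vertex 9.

p_1 = 4: count[4] becomes 1
p_2 = 3: count[3] becomes 1
p_3 = 1: count[1] becomes 1
p_4 = 2: count[2] becomes 1
p_5 = 4: count[4] becomes 2
p_6 = 2: count[2] becomes 2
p_7 = 1: count[1] becomes 2
Degrees (1 + count): deg[1]=1+2=3, deg[2]=1+2=3, deg[3]=1+1=2, deg[4]=1+2=3, deg[5]=1+0=1, deg[6]=1+0=1, deg[7]=1+0=1, deg[8]=1+0=1, deg[9]=1+0=1

Answer: 3 3 2 3 1 1 1 1 1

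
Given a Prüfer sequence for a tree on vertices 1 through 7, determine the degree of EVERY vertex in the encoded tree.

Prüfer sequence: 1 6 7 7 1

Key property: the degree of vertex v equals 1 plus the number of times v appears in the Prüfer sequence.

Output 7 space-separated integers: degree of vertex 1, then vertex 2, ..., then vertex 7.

Answer: 3 1 1 1 1 2 3

Derivation:
p_1 = 1: count[1] becomes 1
p_2 = 6: count[6] becomes 1
p_3 = 7: count[7] becomes 1
p_4 = 7: count[7] becomes 2
p_5 = 1: count[1] becomes 2
Degrees (1 + count): deg[1]=1+2=3, deg[2]=1+0=1, deg[3]=1+0=1, deg[4]=1+0=1, deg[5]=1+0=1, deg[6]=1+1=2, deg[7]=1+2=3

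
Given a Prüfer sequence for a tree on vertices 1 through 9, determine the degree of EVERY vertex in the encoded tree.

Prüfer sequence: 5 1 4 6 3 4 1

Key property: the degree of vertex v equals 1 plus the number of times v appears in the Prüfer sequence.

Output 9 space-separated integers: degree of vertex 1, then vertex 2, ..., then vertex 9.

p_1 = 5: count[5] becomes 1
p_2 = 1: count[1] becomes 1
p_3 = 4: count[4] becomes 1
p_4 = 6: count[6] becomes 1
p_5 = 3: count[3] becomes 1
p_6 = 4: count[4] becomes 2
p_7 = 1: count[1] becomes 2
Degrees (1 + count): deg[1]=1+2=3, deg[2]=1+0=1, deg[3]=1+1=2, deg[4]=1+2=3, deg[5]=1+1=2, deg[6]=1+1=2, deg[7]=1+0=1, deg[8]=1+0=1, deg[9]=1+0=1

Answer: 3 1 2 3 2 2 1 1 1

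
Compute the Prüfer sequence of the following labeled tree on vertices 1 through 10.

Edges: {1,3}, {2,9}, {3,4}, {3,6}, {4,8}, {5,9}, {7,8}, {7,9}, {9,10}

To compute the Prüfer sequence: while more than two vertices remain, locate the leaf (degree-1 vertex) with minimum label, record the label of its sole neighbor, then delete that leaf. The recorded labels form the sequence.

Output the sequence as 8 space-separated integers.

Step 1: leaves = {1,2,5,6,10}. Remove smallest leaf 1, emit neighbor 3.
Step 2: leaves = {2,5,6,10}. Remove smallest leaf 2, emit neighbor 9.
Step 3: leaves = {5,6,10}. Remove smallest leaf 5, emit neighbor 9.
Step 4: leaves = {6,10}. Remove smallest leaf 6, emit neighbor 3.
Step 5: leaves = {3,10}. Remove smallest leaf 3, emit neighbor 4.
Step 6: leaves = {4,10}. Remove smallest leaf 4, emit neighbor 8.
Step 7: leaves = {8,10}. Remove smallest leaf 8, emit neighbor 7.
Step 8: leaves = {7,10}. Remove smallest leaf 7, emit neighbor 9.
Done: 2 vertices remain (9, 10). Sequence = [3 9 9 3 4 8 7 9]

Answer: 3 9 9 3 4 8 7 9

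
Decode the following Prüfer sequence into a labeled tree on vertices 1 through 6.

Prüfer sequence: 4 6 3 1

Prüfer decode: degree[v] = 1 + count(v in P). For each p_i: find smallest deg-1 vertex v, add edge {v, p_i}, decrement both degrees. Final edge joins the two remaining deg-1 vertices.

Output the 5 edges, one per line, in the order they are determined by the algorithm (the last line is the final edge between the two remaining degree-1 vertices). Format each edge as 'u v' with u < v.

Initial degrees: {1:2, 2:1, 3:2, 4:2, 5:1, 6:2}
Step 1: smallest deg-1 vertex = 2, p_1 = 4. Add edge {2,4}. Now deg[2]=0, deg[4]=1.
Step 2: smallest deg-1 vertex = 4, p_2 = 6. Add edge {4,6}. Now deg[4]=0, deg[6]=1.
Step 3: smallest deg-1 vertex = 5, p_3 = 3. Add edge {3,5}. Now deg[5]=0, deg[3]=1.
Step 4: smallest deg-1 vertex = 3, p_4 = 1. Add edge {1,3}. Now deg[3]=0, deg[1]=1.
Final: two remaining deg-1 vertices are 1, 6. Add edge {1,6}.

Answer: 2 4
4 6
3 5
1 3
1 6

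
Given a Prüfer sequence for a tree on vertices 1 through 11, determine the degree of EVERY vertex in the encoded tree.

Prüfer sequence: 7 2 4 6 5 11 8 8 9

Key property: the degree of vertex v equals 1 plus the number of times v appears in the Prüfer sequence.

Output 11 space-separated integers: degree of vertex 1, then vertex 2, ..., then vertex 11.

Answer: 1 2 1 2 2 2 2 3 2 1 2

Derivation:
p_1 = 7: count[7] becomes 1
p_2 = 2: count[2] becomes 1
p_3 = 4: count[4] becomes 1
p_4 = 6: count[6] becomes 1
p_5 = 5: count[5] becomes 1
p_6 = 11: count[11] becomes 1
p_7 = 8: count[8] becomes 1
p_8 = 8: count[8] becomes 2
p_9 = 9: count[9] becomes 1
Degrees (1 + count): deg[1]=1+0=1, deg[2]=1+1=2, deg[3]=1+0=1, deg[4]=1+1=2, deg[5]=1+1=2, deg[6]=1+1=2, deg[7]=1+1=2, deg[8]=1+2=3, deg[9]=1+1=2, deg[10]=1+0=1, deg[11]=1+1=2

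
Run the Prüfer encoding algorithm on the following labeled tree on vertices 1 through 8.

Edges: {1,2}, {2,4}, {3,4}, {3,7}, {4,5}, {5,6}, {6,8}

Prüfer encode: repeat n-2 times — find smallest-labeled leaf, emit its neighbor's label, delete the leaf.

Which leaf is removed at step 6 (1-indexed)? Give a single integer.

Answer: 5

Derivation:
Step 1: current leaves = {1,7,8}. Remove leaf 1 (neighbor: 2).
Step 2: current leaves = {2,7,8}. Remove leaf 2 (neighbor: 4).
Step 3: current leaves = {7,8}. Remove leaf 7 (neighbor: 3).
Step 4: current leaves = {3,8}. Remove leaf 3 (neighbor: 4).
Step 5: current leaves = {4,8}. Remove leaf 4 (neighbor: 5).
Step 6: current leaves = {5,8}. Remove leaf 5 (neighbor: 6).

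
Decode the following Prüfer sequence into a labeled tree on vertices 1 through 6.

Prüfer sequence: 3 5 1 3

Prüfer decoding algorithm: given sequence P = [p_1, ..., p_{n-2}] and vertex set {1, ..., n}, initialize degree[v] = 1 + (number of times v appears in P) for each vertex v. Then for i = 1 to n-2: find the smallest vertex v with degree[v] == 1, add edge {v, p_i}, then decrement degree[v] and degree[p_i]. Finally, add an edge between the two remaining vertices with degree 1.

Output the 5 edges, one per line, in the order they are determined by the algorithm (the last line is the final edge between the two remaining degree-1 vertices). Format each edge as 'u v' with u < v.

Initial degrees: {1:2, 2:1, 3:3, 4:1, 5:2, 6:1}
Step 1: smallest deg-1 vertex = 2, p_1 = 3. Add edge {2,3}. Now deg[2]=0, deg[3]=2.
Step 2: smallest deg-1 vertex = 4, p_2 = 5. Add edge {4,5}. Now deg[4]=0, deg[5]=1.
Step 3: smallest deg-1 vertex = 5, p_3 = 1. Add edge {1,5}. Now deg[5]=0, deg[1]=1.
Step 4: smallest deg-1 vertex = 1, p_4 = 3. Add edge {1,3}. Now deg[1]=0, deg[3]=1.
Final: two remaining deg-1 vertices are 3, 6. Add edge {3,6}.

Answer: 2 3
4 5
1 5
1 3
3 6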